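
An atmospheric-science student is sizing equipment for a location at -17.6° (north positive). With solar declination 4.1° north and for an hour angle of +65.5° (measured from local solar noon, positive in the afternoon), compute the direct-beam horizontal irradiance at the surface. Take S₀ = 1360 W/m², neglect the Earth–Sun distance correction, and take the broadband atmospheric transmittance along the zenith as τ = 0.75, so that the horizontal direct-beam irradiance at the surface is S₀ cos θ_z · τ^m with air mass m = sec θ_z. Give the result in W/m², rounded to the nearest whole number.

234 W/m²

cos θ_z = sin(-17.6°) sin(4.1°) + cos(-17.6°) cos(4.1°) cos(65.50°) = -0.0216 + 0.3943 = 0.3727.
Air mass m = 1/cos θ_z = 1/0.3727 = 2.683; τ^m = 0.75^2.683 = 0.4622.
Surface direct beam = 1360 × 0.3727 × 0.4622 = 234.28 W/m².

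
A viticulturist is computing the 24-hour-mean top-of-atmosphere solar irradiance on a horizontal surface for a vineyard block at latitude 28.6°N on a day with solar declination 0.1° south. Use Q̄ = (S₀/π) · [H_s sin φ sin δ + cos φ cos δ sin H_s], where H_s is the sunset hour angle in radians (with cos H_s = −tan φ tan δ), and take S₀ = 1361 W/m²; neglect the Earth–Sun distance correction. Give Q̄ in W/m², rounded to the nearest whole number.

−tan φ tan δ = −(0.5452)(-0.0017) = 0.0009; H_s = arccos(0.0009) = 89.95°. In radians, H_s = 1.5699.
H_s sin φ sin δ = 1.5699 × 0.4787 × -0.0017 = -0.0013.
cos φ cos δ sin H_s = 0.8780 × 1.0000 × 1.0000 = 0.8780.
Q̄ = (1361/π) × (-0.0013 + 0.8780) = 433.22 × 0.8767 = 379.80 W/m².

380 W/m²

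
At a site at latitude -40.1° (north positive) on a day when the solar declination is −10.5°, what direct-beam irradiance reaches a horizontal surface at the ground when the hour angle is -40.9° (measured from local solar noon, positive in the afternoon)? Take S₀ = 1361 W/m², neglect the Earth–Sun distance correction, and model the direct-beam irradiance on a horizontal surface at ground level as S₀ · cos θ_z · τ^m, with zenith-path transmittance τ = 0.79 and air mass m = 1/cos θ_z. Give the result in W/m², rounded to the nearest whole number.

662 W/m²

With φ = -40.1°, δ = -10.5°, H = -40.90°: sin φ sin δ = 0.1174, cos φ cos δ cos H = 0.5685, so cos θ_z = 0.6859.
Air mass m = 1/cos θ_z = 1/0.6859 = 1.458; τ^m = 0.79^1.458 = 0.7092.
Surface direct beam = 1361 × 0.6859 × 0.7092 = 662.05 W/m².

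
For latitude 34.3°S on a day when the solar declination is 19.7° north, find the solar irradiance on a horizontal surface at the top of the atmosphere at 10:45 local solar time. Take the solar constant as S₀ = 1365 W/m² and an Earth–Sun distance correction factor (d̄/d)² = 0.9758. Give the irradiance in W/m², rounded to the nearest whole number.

728 W/m²

Hour angle H = 15° × (10.75 − 12) = -18.75°.
cos θ_z = sin(-34.3°) sin(19.7°) + cos(-34.3°) cos(19.7°) cos(-18.75°) = -0.1900 + 0.7365 = 0.5465.
Top-of-atmosphere irradiance = S₀ (d̄/d)² cos θ_z = 1365 × 0.9758 × 0.5465 = 727.92 W/m².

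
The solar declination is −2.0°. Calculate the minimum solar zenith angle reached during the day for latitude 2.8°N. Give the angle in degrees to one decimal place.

At local solar noon the hour angle is zero, so the zenith angle is |φ − δ| = |2.8° − (-2.0°)| = 4.8°.

4.8°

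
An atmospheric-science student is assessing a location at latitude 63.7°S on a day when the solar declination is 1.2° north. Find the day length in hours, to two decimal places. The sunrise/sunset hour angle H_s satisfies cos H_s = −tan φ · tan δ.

−tan φ tan δ = −(-2.0233)(0.0209) = 0.0423; H_s = arccos(0.0423) = 87.58°.
Day length = 2 H_s / 15° h⁻¹ = 175.16° / 15 = 11.677 h.

11.68 hours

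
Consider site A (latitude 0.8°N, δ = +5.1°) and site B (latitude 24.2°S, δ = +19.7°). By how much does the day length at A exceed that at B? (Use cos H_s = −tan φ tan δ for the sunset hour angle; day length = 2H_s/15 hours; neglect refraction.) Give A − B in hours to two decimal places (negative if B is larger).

A: H_s = arccos(−tan 0.8° · tan 5.1°) = 90.07°, so 2H_s/15 = 12.0093 h.
B: H_s = arccos(−tan -24.2° · tan 19.7°) = 80.74°, so 2H_s/15 = 10.7653 h.
A − B = 12.0093 − 10.7653 = 1.2440 h.

+1.24 h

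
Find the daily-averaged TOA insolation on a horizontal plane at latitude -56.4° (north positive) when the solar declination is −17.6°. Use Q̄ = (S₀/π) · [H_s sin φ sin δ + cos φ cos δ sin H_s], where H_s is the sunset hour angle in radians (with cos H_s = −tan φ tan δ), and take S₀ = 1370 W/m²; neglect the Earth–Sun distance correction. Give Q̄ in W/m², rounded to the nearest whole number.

−tan φ tan δ = −(-1.5051)(-0.3172) = -0.4774; H_s = arccos(-0.4774) = 118.52°. In radians, H_s = 2.0686.
H_s sin φ sin δ = 2.0686 × -0.8329 × -0.3024 = 0.5210.
cos φ cos δ sin H_s = 0.5534 × 0.9532 × 0.8786 = 0.4635.
Q̄ = (1370/π) × (0.5210 + 0.4635) = 436.08 × 0.9845 = 429.32 W/m².

429 W/m²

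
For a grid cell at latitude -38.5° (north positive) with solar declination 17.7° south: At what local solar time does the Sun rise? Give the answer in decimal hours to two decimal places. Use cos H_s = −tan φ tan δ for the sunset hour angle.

The sunset hour angle satisfies cos H_s = −tan φ tan δ = -0.2539, giving H_s = 104.71°.
Sunrise is at 12 − H_s/15 = 12 − 6.981 = 5.019 h local solar time.

5.02 h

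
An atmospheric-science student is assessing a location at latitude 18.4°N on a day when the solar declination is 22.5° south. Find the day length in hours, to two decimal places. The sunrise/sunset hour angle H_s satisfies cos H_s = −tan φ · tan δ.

10.94 hours

cos H_s = −tan(18.4°) · tan(-22.5°) = 0.1378, so H_s = arccos(0.1378) = 82.08°.
Day length = 2 H_s / 15° h⁻¹ = 164.16° / 15 = 10.944 h.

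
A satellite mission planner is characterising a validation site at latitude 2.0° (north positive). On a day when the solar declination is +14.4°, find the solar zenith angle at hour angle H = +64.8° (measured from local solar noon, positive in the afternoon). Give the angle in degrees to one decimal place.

65.1°

cos θ_z = sin φ sin δ + cos φ cos δ cos H = (0.0349)(0.2487) + (0.9994)(0.9686)(0.4258) = 0.4209.
θ_z = arccos(0.4209) = 65.11°.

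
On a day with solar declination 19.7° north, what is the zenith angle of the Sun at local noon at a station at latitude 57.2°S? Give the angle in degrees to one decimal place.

76.9°

At local solar noon the hour angle is zero, so the zenith angle is |φ − δ| = |-57.2° − (19.7°)| = 76.9°.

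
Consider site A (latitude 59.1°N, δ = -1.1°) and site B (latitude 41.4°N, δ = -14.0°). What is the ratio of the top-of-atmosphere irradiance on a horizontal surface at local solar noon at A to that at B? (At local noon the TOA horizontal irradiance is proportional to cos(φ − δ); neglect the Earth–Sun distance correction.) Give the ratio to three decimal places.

A: cos θ_z = cos(59.1° − (-1.1°)) = 0.4970.
B: cos θ_z = cos(41.4° − (-14.0°)) = 0.5678.
Ratio A/B = 0.4970 / 0.5678 = 0.8753.

0.875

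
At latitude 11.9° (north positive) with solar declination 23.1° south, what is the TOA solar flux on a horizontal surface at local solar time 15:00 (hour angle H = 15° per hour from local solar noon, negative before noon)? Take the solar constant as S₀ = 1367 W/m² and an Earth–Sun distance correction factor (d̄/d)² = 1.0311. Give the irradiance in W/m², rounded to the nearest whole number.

Hour angle H = 15° × (15 − 12) = 45.00°.
cos θ_z = sin φ sin δ + cos φ cos δ cos H = (0.2062)(-0.3923) + (0.9785)(0.9198)(0.7071) = 0.5555.
Top-of-atmosphere irradiance = S₀ (d̄/d)² cos θ_z = 1367 × 1.0311 × 0.5555 = 782.98 W/m².

783 W/m²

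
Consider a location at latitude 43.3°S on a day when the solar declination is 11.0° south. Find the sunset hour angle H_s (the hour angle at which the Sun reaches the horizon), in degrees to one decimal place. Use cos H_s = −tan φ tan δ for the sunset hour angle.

100.6°

−tan φ tan δ = −(-0.9424)(-0.1944) = -0.1832; H_s = arccos(-0.1832) = 100.56°.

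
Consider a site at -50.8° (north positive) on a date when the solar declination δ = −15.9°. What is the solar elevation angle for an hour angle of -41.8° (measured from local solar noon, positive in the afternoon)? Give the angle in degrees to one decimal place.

With φ = -50.8°, δ = -15.9°, H = -41.80°: sin φ sin δ = 0.2123, cos φ cos δ cos H = 0.4531, so cos θ_z = 0.6654.
θ_z = arccos(0.6654) = 48.29°, so the elevation is 90° − 48.29° = 41.71°.

41.7°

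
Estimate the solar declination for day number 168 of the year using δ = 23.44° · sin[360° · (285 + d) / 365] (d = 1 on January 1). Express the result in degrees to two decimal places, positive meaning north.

+23.40°

360 × (285 + 168) / 365 = 446.795°; sin(446.795°) = 0.9984.
δ = 23.44 × 0.9984 = 23.402° ≈ +23.40°.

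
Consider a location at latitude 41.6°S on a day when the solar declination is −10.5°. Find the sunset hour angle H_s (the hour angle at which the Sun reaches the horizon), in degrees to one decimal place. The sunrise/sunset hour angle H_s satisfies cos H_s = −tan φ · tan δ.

−tan φ tan δ = −(-0.8878)(-0.1853) = -0.1645; H_s = arccos(-0.1645) = 99.47°.

99.5°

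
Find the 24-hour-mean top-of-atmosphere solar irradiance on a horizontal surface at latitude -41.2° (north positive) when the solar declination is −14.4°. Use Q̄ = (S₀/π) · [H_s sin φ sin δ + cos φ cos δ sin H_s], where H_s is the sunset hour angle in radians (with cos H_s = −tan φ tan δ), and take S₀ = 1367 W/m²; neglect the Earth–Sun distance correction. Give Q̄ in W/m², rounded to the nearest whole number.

437 W/m²

cos H_s = −tan(-41.2°) · tan(-14.4°) = -0.2248, so H_s = arccos(-0.2248) = 102.99°. In radians, H_s = 1.7975.
H_s sin φ sin δ = 1.7975 × -0.6587 × -0.2487 = 0.2945.
cos φ cos δ sin H_s = 0.7524 × 0.9686 × 0.9744 = 0.7101.
Q̄ = (1367/π) × (0.2945 + 0.7101) = 435.13 × 1.0046 = 437.13 W/m².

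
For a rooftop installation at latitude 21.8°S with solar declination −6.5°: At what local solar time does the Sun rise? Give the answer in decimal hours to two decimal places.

5.83 h

−tan φ tan δ = −(-0.4000)(-0.1139) = -0.0456; H_s = arccos(-0.0456) = 92.61°.
Sunrise is at 12 − H_s/15 = 12 − 6.174 = 5.826 h local solar time.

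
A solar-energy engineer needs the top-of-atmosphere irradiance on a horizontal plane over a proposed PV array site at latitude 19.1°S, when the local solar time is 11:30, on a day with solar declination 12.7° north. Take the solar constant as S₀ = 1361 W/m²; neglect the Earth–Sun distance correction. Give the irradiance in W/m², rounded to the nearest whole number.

1146 W/m²

Hour angle H = 15° × (11.5 − 12) = -7.50°.
cos θ_z = sin(-19.1°) sin(12.7°) + cos(-19.1°) cos(12.7°) cos(-7.50°) = -0.0719 + 0.9139 = 0.8420.
Top-of-atmosphere irradiance = S₀ cos θ_z = 1361 × 0.8420 = 1145.96 W/m².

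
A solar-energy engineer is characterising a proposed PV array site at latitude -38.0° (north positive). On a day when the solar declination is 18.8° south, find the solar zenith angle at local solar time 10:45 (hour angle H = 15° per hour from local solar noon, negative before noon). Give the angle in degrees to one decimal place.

25.2°

Hour angle H = 15° × (10.75 − 12) = -18.75°.
cos θ_z = sin(-38.0°) sin(-18.8°) + cos(-38.0°) cos(-18.8°) cos(-18.75°) = 0.1984 + 0.7064 = 0.9048.
θ_z = arccos(0.9048) = 25.20°.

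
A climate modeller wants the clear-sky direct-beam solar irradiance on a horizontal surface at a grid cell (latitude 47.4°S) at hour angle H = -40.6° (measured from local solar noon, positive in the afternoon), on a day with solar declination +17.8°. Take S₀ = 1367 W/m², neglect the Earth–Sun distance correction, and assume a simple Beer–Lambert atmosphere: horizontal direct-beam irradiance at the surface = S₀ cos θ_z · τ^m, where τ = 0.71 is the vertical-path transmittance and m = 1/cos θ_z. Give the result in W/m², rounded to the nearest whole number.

cos θ_z = sin φ sin δ + cos φ cos δ cos H = (-0.7361)(0.3057) + (0.6769)(0.9521)(0.7593) = 0.2643.
Air mass m = 1/cos θ_z = 1/0.2643 = 3.784; τ^m = 0.71^3.784 = 0.2736.
Surface direct beam = 1367 × 0.2643 × 0.2736 = 98.85 W/m².

99 W/m²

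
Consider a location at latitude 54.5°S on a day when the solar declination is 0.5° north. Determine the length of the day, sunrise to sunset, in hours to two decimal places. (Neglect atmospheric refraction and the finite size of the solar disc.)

11.91 hours

The sunset hour angle satisfies cos H_s = −tan φ tan δ = 0.0122, giving H_s = 89.30°.
Day length = 2 H_s / 15° h⁻¹ = 178.60° / 15 = 11.907 h.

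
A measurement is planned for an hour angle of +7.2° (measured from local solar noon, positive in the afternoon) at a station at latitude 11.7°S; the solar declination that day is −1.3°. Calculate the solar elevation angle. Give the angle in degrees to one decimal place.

With φ = -11.7°, δ = -1.3°, H = 7.20°: sin φ sin δ = 0.0046, cos φ cos δ cos H = 0.9713, so cos θ_z = 0.9759.
θ_z = arccos(0.9759) = 12.60°, so the elevation is 90° − 12.60° = 77.40°.

77.4°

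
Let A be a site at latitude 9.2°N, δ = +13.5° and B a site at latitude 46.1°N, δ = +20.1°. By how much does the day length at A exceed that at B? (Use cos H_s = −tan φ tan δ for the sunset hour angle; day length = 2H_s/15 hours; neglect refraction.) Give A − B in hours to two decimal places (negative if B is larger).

A: H_s = arccos(−tan 9.2° · tan 13.5°) = 92.23°, so 2H_s/15 = 12.2973 h.
B: H_s = arccos(−tan 46.1° · tan 20.1°) = 112.35°, so 2H_s/15 = 14.9800 h.
A − B = 12.2973 − 14.9800 = -2.6827 h.

-2.68 h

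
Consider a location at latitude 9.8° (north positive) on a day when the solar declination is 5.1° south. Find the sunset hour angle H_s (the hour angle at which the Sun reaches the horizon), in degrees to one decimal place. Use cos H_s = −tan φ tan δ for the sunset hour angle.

−tan φ tan δ = −(0.1727)(-0.0892) = 0.0154; H_s = arccos(0.0154) = 89.12°.

89.1°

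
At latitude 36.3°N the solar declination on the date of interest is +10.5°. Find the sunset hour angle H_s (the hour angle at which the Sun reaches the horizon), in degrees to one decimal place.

97.8°

The sunset hour angle satisfies cos H_s = −tan φ tan δ = -0.1361, giving H_s = 97.82°.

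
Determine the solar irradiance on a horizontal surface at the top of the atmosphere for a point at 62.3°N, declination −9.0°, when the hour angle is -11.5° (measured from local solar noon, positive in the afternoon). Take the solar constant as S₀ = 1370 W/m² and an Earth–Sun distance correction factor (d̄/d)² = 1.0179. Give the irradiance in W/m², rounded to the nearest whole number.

434 W/m²

cos θ_z = sin φ sin δ + cos φ cos δ cos H = (0.8854)(-0.1564) + (0.4648)(0.9877)(0.9799) = 0.3114.
Top-of-atmosphere irradiance = S₀ (d̄/d)² cos θ_z = 1370 × 1.0179 × 0.3114 = 434.25 W/m².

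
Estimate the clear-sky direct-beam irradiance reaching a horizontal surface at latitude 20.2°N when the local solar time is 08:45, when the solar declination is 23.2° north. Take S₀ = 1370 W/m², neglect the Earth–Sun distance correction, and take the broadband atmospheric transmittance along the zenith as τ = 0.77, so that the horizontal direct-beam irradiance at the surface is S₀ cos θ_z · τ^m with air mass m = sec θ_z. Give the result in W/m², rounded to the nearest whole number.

Hour angle H = 15° × (8.75 − 12) = -48.75°.
cos θ_z = sin φ sin δ + cos φ cos δ cos H = (0.3453)(0.3939) + (0.9385)(0.9191)(0.6593) = 0.7047.
Air mass m = 1/cos θ_z = 1/0.7047 = 1.419; τ^m = 0.77^1.419 = 0.6901.
Surface direct beam = 1370 × 0.7047 × 0.6901 = 666.25 W/m².

666 W/m²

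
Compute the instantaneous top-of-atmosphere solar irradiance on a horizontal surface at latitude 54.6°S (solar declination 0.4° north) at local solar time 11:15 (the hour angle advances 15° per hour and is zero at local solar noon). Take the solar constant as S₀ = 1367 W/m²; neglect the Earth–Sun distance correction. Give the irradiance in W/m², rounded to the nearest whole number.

769 W/m²

Hour angle H = 15° × (11.25 − 12) = -11.25°.
With φ = -54.6°, δ = 0.4°, H = -11.25°: sin φ sin δ = -0.0057, cos φ cos δ cos H = 0.5681, so cos θ_z = 0.5624.
Top-of-atmosphere irradiance = S₀ cos θ_z = 1367 × 0.5624 = 768.80 W/m².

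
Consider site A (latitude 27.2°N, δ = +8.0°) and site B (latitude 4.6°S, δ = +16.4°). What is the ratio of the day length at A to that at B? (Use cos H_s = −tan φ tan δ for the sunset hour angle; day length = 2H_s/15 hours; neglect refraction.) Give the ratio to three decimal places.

A: H_s = arccos(−tan 27.2° · tan 8.0°) = 94.14°, so 2H_s/15 = 12.5520 h.
B: H_s = arccos(−tan -4.6° · tan 16.4°) = 88.64°, so 2H_s/15 = 11.8187 h.
Ratio A/B = 12.5520 / 11.8187 = 1.0620.

1.062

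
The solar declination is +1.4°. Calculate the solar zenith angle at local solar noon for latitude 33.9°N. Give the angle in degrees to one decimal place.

At local solar noon the hour angle is zero, so the zenith angle is |φ − δ| = |33.9° − (1.4°)| = 32.5°.

32.5°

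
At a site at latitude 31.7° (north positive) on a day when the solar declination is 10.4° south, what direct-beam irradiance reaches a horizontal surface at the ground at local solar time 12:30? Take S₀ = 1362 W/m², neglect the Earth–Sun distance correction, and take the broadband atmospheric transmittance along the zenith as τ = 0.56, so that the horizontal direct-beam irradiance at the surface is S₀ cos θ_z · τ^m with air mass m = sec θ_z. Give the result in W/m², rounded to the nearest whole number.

Hour angle H = 15° × (12.5 − 12) = 7.50°.
With φ = 31.7°, δ = -10.4°, H = 7.50°: sin φ sin δ = -0.0949, cos φ cos δ cos H = 0.8297, so cos θ_z = 0.7348.
Air mass m = 1/cos θ_z = 1/0.7348 = 1.361; τ^m = 0.56^1.361 = 0.4542.
Surface direct beam = 1362 × 0.7348 × 0.4542 = 454.56 W/m².

455 W/m²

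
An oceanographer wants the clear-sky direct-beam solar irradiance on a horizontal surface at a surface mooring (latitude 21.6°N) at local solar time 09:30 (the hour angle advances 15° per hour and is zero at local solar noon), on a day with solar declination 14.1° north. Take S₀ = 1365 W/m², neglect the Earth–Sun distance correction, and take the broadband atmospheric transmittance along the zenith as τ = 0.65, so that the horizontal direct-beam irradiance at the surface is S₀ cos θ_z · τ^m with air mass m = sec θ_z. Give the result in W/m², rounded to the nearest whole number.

644 W/m²

Hour angle H = 15° × (9.5 − 12) = -37.50°.
cos θ_z = sin φ sin δ + cos φ cos δ cos H = (0.3681)(0.2436) + (0.9298)(0.9699)(0.7934) = 0.8052.
Air mass m = 1/cos θ_z = 1/0.8052 = 1.242; τ^m = 0.65^1.242 = 0.5857.
Surface direct beam = 1365 × 0.8052 × 0.5857 = 643.74 W/m².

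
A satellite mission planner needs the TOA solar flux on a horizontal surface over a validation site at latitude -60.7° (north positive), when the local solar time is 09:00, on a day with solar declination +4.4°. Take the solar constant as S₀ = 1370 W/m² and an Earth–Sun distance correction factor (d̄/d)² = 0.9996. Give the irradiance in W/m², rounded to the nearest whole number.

Hour angle H = 15° × (9 − 12) = -45.00°.
With φ = -60.7°, δ = 4.4°, H = -45.00°: sin φ sin δ = -0.0669, cos φ cos δ cos H = 0.3450, so cos θ_z = 0.2781.
Top-of-atmosphere irradiance = S₀ (d̄/d)² cos θ_z = 1370 × 0.9996 × 0.2781 = 380.84 W/m².

381 W/m²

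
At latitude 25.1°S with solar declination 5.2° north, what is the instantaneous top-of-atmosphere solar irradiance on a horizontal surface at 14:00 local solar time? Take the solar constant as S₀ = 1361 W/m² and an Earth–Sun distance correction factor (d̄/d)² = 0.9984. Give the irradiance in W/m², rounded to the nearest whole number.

Hour angle H = 15° × (14 − 12) = 30.00°.
cos θ_z = sin(-25.1°) sin(5.2°) + cos(-25.1°) cos(5.2°) cos(30.00°) = -0.0384 + 0.7810 = 0.7426.
Top-of-atmosphere irradiance = S₀ (d̄/d)² cos θ_z = 1361 × 0.9984 × 0.7426 = 1009.06 W/m².

1009 W/m²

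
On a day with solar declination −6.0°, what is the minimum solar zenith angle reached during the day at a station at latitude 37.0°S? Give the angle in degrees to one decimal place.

At local solar noon the hour angle is zero, so the zenith angle is |φ − δ| = |-37.0° − (-6.0°)| = 31.0°.

31.0°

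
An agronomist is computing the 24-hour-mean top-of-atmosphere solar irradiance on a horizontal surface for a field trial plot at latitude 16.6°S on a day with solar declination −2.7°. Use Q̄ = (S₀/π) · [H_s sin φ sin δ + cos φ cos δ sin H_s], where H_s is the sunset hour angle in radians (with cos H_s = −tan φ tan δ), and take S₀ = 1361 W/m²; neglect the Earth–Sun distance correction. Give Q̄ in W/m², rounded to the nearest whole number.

The sunset hour angle satisfies cos H_s = −tan φ tan δ = -0.0141, giving H_s = 90.81°. In radians, H_s = 1.5849.
H_s sin φ sin δ = 1.5849 × -0.2857 × -0.0471 = 0.0213.
cos φ cos δ sin H_s = 0.9583 × 0.9989 × 0.9999 = 0.9572.
Q̄ = (1361/π) × (0.0213 + 0.9572) = 433.22 × 0.9785 = 423.91 W/m².

424 W/m²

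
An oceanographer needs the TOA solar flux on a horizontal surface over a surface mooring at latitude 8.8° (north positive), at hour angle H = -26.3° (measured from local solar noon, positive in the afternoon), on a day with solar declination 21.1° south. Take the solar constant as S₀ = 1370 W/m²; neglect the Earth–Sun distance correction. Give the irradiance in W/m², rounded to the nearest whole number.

1057 W/m²

cos θ_z = sin(8.8°) sin(-21.1°) + cos(8.8°) cos(-21.1°) cos(-26.30°) = -0.0551 + 0.8265 = 0.7714.
Top-of-atmosphere irradiance = S₀ cos θ_z = 1370 × 0.7714 = 1056.82 W/m².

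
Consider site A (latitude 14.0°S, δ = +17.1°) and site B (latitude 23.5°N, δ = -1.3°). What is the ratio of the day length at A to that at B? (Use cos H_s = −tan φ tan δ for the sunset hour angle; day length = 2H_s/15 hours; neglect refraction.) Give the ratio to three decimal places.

A: H_s = arccos(−tan -14.0° · tan 17.1°) = 85.60°, so 2H_s/15 = 11.4133 h.
B: H_s = arccos(−tan 23.5° · tan -1.3°) = 89.43°, so 2H_s/15 = 11.9240 h.
Ratio A/B = 11.4133 / 11.9240 = 0.9572.

0.957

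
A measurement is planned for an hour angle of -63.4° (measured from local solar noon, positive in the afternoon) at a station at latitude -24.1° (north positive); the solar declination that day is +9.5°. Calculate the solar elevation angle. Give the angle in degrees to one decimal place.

19.6°

cos θ_z = sin(-24.1°) sin(9.5°) + cos(-24.1°) cos(9.5°) cos(-63.40°) = -0.0674 + 0.4031 = 0.3357.
θ_z = arccos(0.3357) = 70.38°, so the elevation is 90° − 70.38° = 19.62°.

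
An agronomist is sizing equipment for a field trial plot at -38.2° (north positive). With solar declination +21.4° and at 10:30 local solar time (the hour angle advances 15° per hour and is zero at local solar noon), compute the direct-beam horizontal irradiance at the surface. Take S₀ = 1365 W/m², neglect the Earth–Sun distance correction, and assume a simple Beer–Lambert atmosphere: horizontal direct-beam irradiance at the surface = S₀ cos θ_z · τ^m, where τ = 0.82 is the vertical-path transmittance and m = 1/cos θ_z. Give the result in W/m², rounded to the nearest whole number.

Hour angle H = 15° × (10.5 − 12) = -22.50°.
With φ = -38.2°, δ = 21.4°, H = -22.50°: sin φ sin δ = -0.2256, cos φ cos δ cos H = 0.6760, so cos θ_z = 0.4504.
Air mass m = 1/cos θ_z = 1/0.4504 = 2.220; τ^m = 0.82^2.220 = 0.6437.
Surface direct beam = 1365 × 0.4504 × 0.6437 = 395.74 W/m².

396 W/m²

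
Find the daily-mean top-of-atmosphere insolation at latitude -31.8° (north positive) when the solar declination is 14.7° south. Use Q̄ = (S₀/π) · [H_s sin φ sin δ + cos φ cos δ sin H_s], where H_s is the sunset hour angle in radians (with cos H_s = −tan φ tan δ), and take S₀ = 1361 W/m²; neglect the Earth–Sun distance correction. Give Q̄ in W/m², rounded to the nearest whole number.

The sunset hour angle satisfies cos H_s = −tan φ tan δ = -0.1627, giving H_s = 99.36°. In radians, H_s = 1.7342.
H_s sin φ sin δ = 1.7342 × -0.5270 × -0.2538 = 0.2320.
cos φ cos δ sin H_s = 0.8499 × 0.9673 × 0.9867 = 0.8112.
Q̄ = (1361/π) × (0.2320 + 0.8112) = 433.22 × 1.0432 = 451.94 W/m².

452 W/m²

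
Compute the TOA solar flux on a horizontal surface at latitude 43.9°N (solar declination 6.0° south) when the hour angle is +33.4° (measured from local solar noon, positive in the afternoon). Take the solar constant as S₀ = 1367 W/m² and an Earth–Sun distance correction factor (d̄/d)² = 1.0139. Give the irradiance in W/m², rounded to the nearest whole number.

With φ = 43.9°, δ = -6.0°, H = 33.40°: sin φ sin δ = -0.0725, cos φ cos δ cos H = 0.5983, so cos θ_z = 0.5258.
Top-of-atmosphere irradiance = S₀ (d̄/d)² cos θ_z = 1367 × 1.0139 × 0.5258 = 728.76 W/m².

729 W/m²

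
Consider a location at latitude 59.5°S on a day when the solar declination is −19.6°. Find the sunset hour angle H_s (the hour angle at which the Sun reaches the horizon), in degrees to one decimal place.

−tan φ tan δ = −(-1.6977)(-0.3561) = -0.6046; H_s = arccos(-0.6046) = 127.20°.

127.2°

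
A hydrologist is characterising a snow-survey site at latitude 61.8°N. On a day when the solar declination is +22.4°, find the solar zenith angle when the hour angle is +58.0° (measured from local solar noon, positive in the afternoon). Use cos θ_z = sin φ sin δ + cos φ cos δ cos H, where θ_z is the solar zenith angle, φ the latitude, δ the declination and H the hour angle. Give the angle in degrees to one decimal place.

cos θ_z = sin(61.8°) sin(22.4°) + cos(61.8°) cos(22.4°) cos(58.00°) = 0.3358 + 0.2315 = 0.5673.
θ_z = arccos(0.5673) = 55.44°.

55.4°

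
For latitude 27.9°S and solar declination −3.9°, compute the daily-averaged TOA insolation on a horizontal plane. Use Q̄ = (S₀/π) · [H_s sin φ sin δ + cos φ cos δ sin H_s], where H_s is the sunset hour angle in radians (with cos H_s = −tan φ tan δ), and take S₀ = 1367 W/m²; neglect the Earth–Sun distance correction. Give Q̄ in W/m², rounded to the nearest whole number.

406 W/m²

cos H_s = −tan(-27.9°) · tan(-3.9°) = -0.0361, so H_s = arccos(-0.0361) = 92.07°. In radians, H_s = 1.6069.
H_s sin φ sin δ = 1.6069 × -0.4679 × -0.0680 = 0.0511.
cos φ cos δ sin H_s = 0.8838 × 0.9977 × 0.9993 = 0.8812.
Q̄ = (1367/π) × (0.0511 + 0.8812) = 435.13 × 0.9323 = 405.67 W/m².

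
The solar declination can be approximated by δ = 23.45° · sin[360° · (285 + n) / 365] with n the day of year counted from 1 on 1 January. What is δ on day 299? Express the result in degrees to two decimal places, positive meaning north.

-13.78°

360 × (285 + 299) / 365 = 576.000°; sin(576.000°) = -0.5878.
δ = 23.45 × -0.5878 = -13.784° ≈ -13.78°.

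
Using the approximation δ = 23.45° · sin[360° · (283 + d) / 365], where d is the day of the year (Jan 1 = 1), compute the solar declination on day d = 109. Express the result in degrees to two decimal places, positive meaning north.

+10.51°

360 × (283 + 109) / 365 = 386.630°; sin(386.630°) = 0.4482.
δ = 23.45 × 0.4482 = 10.510° ≈ +10.51°.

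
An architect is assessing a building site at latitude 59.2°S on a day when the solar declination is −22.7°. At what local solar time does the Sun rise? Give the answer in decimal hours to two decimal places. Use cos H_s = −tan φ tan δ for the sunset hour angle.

The sunset hour angle satisfies cos H_s = −tan φ tan δ = -0.7017, giving H_s = 134.56°.
Sunrise is at 12 − H_s/15 = 12 − 8.971 = 3.029 h local solar time.

3.03 h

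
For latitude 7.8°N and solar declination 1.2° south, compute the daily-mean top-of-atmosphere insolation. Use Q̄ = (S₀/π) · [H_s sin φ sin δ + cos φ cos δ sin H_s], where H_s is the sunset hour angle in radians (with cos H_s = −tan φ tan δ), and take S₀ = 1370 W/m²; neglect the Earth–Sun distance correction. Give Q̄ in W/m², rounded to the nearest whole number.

430 W/m²

cos H_s = −tan(7.8°) · tan(-1.2°) = 0.0029, so H_s = arccos(0.0029) = 89.83°. In radians, H_s = 1.5678.
H_s sin φ sin δ = 1.5678 × 0.1357 × -0.0209 = -0.0044.
cos φ cos δ sin H_s = 0.9907 × 0.9998 × 1.0000 = 0.9905.
Q̄ = (1370/π) × (-0.0044 + 0.9905) = 436.08 × 0.9861 = 430.02 W/m².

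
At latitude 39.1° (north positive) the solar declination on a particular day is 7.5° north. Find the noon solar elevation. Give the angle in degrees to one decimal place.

At local solar noon the hour angle is zero, so the elevation is 90° − |φ − δ| = 90° − |39.1° − (7.5°)| = 90° − 31.6° = 58.4°.

58.4°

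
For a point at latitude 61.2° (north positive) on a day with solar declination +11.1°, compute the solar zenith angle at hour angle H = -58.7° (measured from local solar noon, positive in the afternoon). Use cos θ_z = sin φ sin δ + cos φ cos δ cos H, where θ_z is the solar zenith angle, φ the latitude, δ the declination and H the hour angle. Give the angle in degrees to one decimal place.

65.5°

cos θ_z = sin(61.2°) sin(11.1°) + cos(61.2°) cos(11.1°) cos(-58.70°) = 0.1687 + 0.2456 = 0.4143.
θ_z = arccos(0.4143) = 65.52°.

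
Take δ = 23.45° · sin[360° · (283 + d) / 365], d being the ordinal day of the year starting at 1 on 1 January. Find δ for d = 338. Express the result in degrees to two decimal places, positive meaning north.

-22.36°

360 × (283 + 338) / 365 = 612.493°; sin(612.493°) = -0.9537.
δ = 23.45 × -0.9537 = -22.364° ≈ -22.36°.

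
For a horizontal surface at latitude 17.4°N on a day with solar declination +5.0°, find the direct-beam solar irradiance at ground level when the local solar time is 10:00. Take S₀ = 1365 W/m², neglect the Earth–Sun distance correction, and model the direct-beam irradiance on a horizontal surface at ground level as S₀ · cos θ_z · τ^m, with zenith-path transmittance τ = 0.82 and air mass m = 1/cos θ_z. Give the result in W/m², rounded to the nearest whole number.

Hour angle H = 15° × (10 − 12) = -30.00°.
cos θ_z = sin(17.4°) sin(5.0°) + cos(17.4°) cos(5.0°) cos(-30.00°) = 0.0261 + 0.8233 = 0.8494.
Air mass m = 1/cos θ_z = 1/0.8494 = 1.177; τ^m = 0.82^1.177 = 0.7917.
Surface direct beam = 1365 × 0.8494 × 0.7917 = 917.92 W/m².

918 W/m²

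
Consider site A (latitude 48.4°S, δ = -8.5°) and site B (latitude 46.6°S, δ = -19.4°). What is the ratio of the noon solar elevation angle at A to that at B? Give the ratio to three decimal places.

0.798

A: 90° − |-48.4 − (-8.5)| = 50.10°.
B: 90° − |-46.6 − (-19.4)| = 62.80°.
Ratio A/B = 50.1000 / 62.8000 = 0.7978.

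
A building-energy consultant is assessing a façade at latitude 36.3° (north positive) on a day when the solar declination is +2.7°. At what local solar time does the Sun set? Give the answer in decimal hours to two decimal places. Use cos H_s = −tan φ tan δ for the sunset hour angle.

18.13 h

cos H_s = −tan(36.3°) · tan(2.7°) = -0.0346, so H_s = arccos(-0.0346) = 91.98°.
Sunset is at 12 + H_s/15 = 12 + 6.132 = 18.132 h local solar time.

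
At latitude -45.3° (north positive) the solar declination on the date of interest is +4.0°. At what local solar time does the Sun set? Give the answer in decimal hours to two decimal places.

The sunset hour angle satisfies cos H_s = −tan φ tan δ = 0.0707, giving H_s = 85.95°.
Sunset is at 12 + H_s/15 = 12 + 5.730 = 17.730 h local solar time.

17.73 h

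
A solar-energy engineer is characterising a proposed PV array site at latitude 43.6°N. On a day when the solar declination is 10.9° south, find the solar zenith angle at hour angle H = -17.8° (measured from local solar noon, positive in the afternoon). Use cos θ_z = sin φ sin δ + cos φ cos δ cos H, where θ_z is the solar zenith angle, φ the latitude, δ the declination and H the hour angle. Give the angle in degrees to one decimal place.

cos θ_z = sin(43.6°) sin(-10.9°) + cos(43.6°) cos(-10.9°) cos(-17.80°) = -0.1304 + 0.6771 = 0.5467.
θ_z = arccos(0.5467) = 56.86°.

56.9°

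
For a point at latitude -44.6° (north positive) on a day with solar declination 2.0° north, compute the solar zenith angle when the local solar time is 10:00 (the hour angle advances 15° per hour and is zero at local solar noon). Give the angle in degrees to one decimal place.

Hour angle H = 15° × (10 − 12) = -30.00°.
cos θ_z = sin(-44.6°) sin(2.0°) + cos(-44.6°) cos(2.0°) cos(-30.00°) = -0.0245 + 0.6163 = 0.5918.
θ_z = arccos(0.5918) = 53.72°.

53.7°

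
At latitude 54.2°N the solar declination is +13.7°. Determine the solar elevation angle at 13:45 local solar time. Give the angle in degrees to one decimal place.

44.6°

Hour angle H = 15° × (13.75 − 12) = 26.25°.
cos θ_z = sin(54.2°) sin(13.7°) + cos(54.2°) cos(13.7°) cos(26.25°) = 0.1921 + 0.5097 = 0.7018.
θ_z = arccos(0.7018) = 45.43°, so the elevation is 90° − 45.43° = 44.57°.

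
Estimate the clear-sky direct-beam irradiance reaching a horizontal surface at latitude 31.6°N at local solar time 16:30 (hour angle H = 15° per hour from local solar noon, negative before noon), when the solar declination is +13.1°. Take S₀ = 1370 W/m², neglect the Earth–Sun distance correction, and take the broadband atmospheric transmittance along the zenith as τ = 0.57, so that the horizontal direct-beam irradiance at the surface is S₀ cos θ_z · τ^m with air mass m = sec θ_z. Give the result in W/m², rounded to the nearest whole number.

165 W/m²

Hour angle H = 15° × (16.5 − 12) = 67.50°.
cos θ_z = sin(31.6°) sin(13.1°) + cos(31.6°) cos(13.1°) cos(67.50°) = 0.1188 + 0.3175 = 0.4363.
Air mass m = 1/cos θ_z = 1/0.4363 = 2.292; τ^m = 0.57^2.292 = 0.2757.
Surface direct beam = 1370 × 0.4363 × 0.2757 = 164.79 W/m².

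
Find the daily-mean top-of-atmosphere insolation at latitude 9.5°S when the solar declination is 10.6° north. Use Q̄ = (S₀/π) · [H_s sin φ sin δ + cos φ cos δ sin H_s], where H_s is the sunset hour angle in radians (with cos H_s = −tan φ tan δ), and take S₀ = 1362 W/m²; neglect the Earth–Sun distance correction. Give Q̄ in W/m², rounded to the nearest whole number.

−tan φ tan δ = −(-0.1673)(0.1871) = 0.0313; H_s = arccos(0.0313) = 88.21°. In radians, H_s = 1.5396.
H_s sin φ sin δ = 1.5396 × -0.1650 × 0.1840 = -0.0467.
cos φ cos δ sin H_s = 0.9863 × 0.9829 × 0.9995 = 0.9689.
Q̄ = (1362/π) × (-0.0467 + 0.9689) = 433.54 × 0.9222 = 399.81 W/m².

400 W/m²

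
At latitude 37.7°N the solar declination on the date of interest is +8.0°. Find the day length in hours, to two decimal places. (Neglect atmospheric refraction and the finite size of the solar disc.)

cos H_s = −tan(37.7°) · tan(8.0°) = -0.1086, so H_s = arccos(-0.1086) = 96.23°.
Day length = 2 H_s / 15° h⁻¹ = 192.46° / 15 = 12.831 h.

12.83 hours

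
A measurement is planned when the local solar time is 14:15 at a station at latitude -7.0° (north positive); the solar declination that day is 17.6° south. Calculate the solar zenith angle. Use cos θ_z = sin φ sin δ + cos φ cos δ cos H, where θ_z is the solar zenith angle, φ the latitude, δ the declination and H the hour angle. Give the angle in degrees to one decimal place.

Hour angle H = 15° × (14.25 − 12) = 33.75°.
cos θ_z = sin(-7.0°) sin(-17.6°) + cos(-7.0°) cos(-17.6°) cos(33.75°) = 0.0368 + 0.7866 = 0.8234.
θ_z = arccos(0.8234) = 34.57°.

34.6°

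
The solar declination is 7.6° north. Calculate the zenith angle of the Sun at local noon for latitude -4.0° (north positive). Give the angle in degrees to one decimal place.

11.6°

At local solar noon the hour angle is zero, so the zenith angle is |φ − δ| = |-4.0° − (7.6°)| = 11.6°.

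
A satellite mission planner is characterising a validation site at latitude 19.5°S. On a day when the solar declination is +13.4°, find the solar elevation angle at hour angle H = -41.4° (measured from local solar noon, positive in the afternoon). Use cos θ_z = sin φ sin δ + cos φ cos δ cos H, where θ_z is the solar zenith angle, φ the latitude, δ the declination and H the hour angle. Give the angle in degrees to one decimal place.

37.6°

cos θ_z = sin φ sin δ + cos φ cos δ cos H = (-0.3338)(0.2317) + (0.9426)(0.9728)(0.7501) = 0.6105.
θ_z = arccos(0.6105) = 52.37°, so the elevation is 90° − 52.37° = 37.63°.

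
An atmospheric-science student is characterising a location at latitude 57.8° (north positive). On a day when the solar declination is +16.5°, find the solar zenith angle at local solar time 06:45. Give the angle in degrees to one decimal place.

70.1°

Hour angle H = 15° × (6.75 − 12) = -78.75°.
cos θ_z = sin φ sin δ + cos φ cos δ cos H = (0.8462)(0.2840) + (0.5329)(0.9588)(0.1951) = 0.3400.
θ_z = arccos(0.3400) = 70.12°.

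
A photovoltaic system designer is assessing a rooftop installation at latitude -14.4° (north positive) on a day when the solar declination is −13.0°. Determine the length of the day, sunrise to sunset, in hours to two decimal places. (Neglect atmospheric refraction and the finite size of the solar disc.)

−tan φ tan δ = −(-0.2568)(-0.2309) = -0.0593; H_s = arccos(-0.0593) = 93.40°.
Day length = 2 H_s / 15° h⁻¹ = 186.80° / 15 = 12.453 h.

12.45 hours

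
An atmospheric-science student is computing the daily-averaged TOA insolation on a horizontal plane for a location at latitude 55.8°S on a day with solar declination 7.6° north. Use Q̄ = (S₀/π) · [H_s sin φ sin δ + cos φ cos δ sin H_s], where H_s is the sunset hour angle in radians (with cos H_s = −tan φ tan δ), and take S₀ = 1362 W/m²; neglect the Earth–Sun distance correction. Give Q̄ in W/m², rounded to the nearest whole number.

The sunset hour angle satisfies cos H_s = −tan φ tan δ = 0.1963, giving H_s = 78.68°. In radians, H_s = 1.3732.
H_s sin φ sin δ = 1.3732 × -0.8271 × 0.1323 = -0.1503.
cos φ cos δ sin H_s = 0.5621 × 0.9912 × 0.9805 = 0.5463.
Q̄ = (1362/π) × (-0.1503 + 0.5463) = 433.54 × 0.3960 = 171.68 W/m².

172 W/m²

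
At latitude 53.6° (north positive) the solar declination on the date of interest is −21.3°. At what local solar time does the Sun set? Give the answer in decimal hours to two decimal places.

15.87 h

The sunset hour angle satisfies cos H_s = −tan φ tan δ = 0.5288, giving H_s = 58.08°.
Sunset is at 12 + H_s/15 = 12 + 3.872 = 15.872 h local solar time.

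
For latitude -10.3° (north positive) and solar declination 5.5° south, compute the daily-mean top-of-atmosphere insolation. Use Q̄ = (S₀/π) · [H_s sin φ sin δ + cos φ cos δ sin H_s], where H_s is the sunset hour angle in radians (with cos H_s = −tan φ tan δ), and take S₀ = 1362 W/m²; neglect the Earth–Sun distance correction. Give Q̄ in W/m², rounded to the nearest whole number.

The sunset hour angle satisfies cos H_s = −tan φ tan δ = -0.0175, giving H_s = 91.00°. In radians, H_s = 1.5882.
H_s sin φ sin δ = 1.5882 × -0.1788 × -0.0958 = 0.0272.
cos φ cos δ sin H_s = 0.9839 × 0.9954 × 0.9998 = 0.9792.
Q̄ = (1362/π) × (0.0272 + 0.9792) = 433.54 × 1.0064 = 436.31 W/m².

436 W/m²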